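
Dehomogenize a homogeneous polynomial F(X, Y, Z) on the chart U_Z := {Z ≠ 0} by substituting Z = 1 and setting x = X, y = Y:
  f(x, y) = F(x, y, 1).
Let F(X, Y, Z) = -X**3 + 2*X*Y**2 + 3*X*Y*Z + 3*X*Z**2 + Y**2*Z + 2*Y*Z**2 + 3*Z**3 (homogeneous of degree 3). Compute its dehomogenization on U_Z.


f(x, y) = -x**3 + 2*x*y**2 + 3*x*y + 3*x + y**2 + 2*y + 3

On U_Z we set Z = 1. Each monomial c·X^i·Y^j·Z^k in F becomes c·x^i·y^j·1^k = c·x^i·y^j.
Substituting Z = 1: F(X, Y, 1) = -x**3 + 2*x*y**2 + 3*x*y + 3*x + y**2 + 2*y + 3.
Note: deg(f) ≤ deg(F) = 3; strict inequality happens when F is divisible by Z (lost terms).


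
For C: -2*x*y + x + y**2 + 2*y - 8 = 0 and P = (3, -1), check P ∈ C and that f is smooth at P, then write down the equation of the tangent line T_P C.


Tangent line at P: 3*x - 6*y - 15 = 0.

Step 1: f(3, -1) = 0, so P lies on C.
Step 2: partial derivatives
  f_x(x, y) = 1 - 2*y, f_y(x, y) = -2*x + 2*y + 2.
  f_x(P) = 3, f_y(P) = -6 (gradient nonzero, so P is smooth).
Step 3: tangent line at P: 3·(x − 3) + -6·(y − -1) = 0.
Expanding: 3*x - 6*y - 15 = 0.


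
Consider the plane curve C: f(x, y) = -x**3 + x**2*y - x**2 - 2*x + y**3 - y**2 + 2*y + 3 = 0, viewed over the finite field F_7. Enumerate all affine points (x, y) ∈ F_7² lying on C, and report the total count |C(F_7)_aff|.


Affine F_7-points: {(2, 1), (2, 6), (3, 1), (4, 4), (4, 5), (4, 6), (6, 6)}; count = 7.

For each of the 49 pairs (x, y) ∈ F_7², evaluate f(x, y) mod 7. Record the zeros.
  x = 0: [0↦3, 1↦5, 2↦4, 3↦6, 4↦3, 5↦1, 6↦6]  zeros at y ∈ ∅
  x = 1: [0↦6, 1↦2, 2↦2, 3↦5, 4↦3, 5↦2, 6↦1]  zeros at y ∈ ∅
  x = 2: [0↦1, 1↦0, 2↦3, 3↦2, 4↦3, 5↦5, 6↦0]  zeros at y ∈ {1, 6}
  x = 3: [0↦3, 1↦0, 2↦1, 3↦5, 4↦4, 5↦4, 6↦4]  zeros at y ∈ {1}
  x = 4: [0↦6, 1↦3, 2↦4, 3↦1, 4↦0, 5↦0, 6↦0]  zeros at y ∈ {4, 5, 6}
  x = 5: [0↦4, 1↦3, 2↦6, 3↦5, 4↦6, 5↦1, 6↦3]  zeros at y ∈ ∅
  x = 6: [0↦5, 1↦1, 2↦1, 3↦4, 4↦2, 5↦1, 6↦0]  zeros at y ∈ {6}
Collecting zeros: affine points = {(2, 1), (2, 6), (3, 1), (4, 4), (4, 5), (4, 6), (6, 6)}.
Total count |C(F_7)_aff| = 7.


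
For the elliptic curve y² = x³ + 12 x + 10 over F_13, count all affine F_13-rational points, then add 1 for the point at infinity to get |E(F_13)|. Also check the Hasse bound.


Affine points = {(0, 6), (0, 7), (1, 6), (1, 7), (2, 4), (2, 9), (5, 0), (6, 5), (6, 8), (10, 5), (10, 8), (11, 2), (11, 11), (12, 6), (12, 7)}; affine count = 15; |E(F_13)| = 16.

Discriminant check: Δ ∝ 4a³ + 27b² = 4·12³ + 27·10² = 4·1728 + 27·100 ≡ 5 (mod 13). Nonzero ⇒ E is nonsingular.
For each x ∈ F_13, compute rhs = x³ + 12·x + 10 mod 13, then count y ∈ F_13 with y² ≡ rhs.
  x = 0: rhs = 10, matching y values: 6, 7 (2 points).
  x = 1: rhs = 10, matching y values: 6, 7 (2 points).
  x = 2: rhs = 3, matching y values: 4, 9 (2 points).
  x = 3: rhs = 8, matching y values: none (0 points).
  x = 4: rhs = 5, matching y values: none (0 points).
  x = 5: rhs = 0, matching y values: 0 (1 points).
  x = 6: rhs = 12, matching y values: 5, 8 (2 points).
  x = 7: rhs = 8, matching y values: none (0 points).
  x = 8: rhs = 7, matching y values: none (0 points).
  x = 9: rhs = 2, matching y values: none (0 points).
  x = 10: rhs = 12, matching y values: 5, 8 (2 points).
  x = 11: rhs = 4, matching y values: 2, 11 (2 points).
  x = 12: rhs = 10, matching y values: 6, 7 (2 points).
Total affine count: 15.
Full point count |E(F_13)| = 15 + 1 = 16.
Hasse bound: |16 − (13+1)| = |2| = 2 ≤ 2√13 ≈ 7.2111 ✓.


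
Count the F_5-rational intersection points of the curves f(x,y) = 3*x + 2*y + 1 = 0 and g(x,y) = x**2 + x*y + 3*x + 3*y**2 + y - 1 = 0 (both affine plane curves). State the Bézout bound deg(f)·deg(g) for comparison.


Common zeros: {(4, 1)}; count = 1; Bézout bound = 2.

deg(f) = 1, deg(g) = 2, so Bézout bound = 2.
Scan x ∈ F_5. For each x, list the y ∈ F_5 with f(x, y) ≡ 0 and those with g(x, y) ≡ 0 (mod 5); the common zeros in that column are the intersection.
  x = 0: f ≡ 0 at y ∈ {2}; g ≡ 0 at y ∈ ∅; common: ∅.
  x = 1: f ≡ 0 at y ∈ {3}; g ≡ 0 at y ∈ ∅; common: ∅.
  x = 2: f ≡ 0 at y ∈ {4}; g ≡ 0 at y ∈ {1, 3}; common: ∅.
  x = 3: f ≡ 0 at y ∈ {0}; g ≡ 0 at y ∈ ∅; common: ∅.
  x = 4: f ≡ 0 at y ∈ {1}; g ≡ 0 at y ∈ {1, 4}; common: {1}.
Collecting: common zeros = {(4, 1)}, so the count is 1.
Comparison with the Bézout bound: 1 ≤ 2 = deg(f)·deg(g), as expected for curves with no common component (the affine F_5-count falls short of the bound because intersections may lie at infinity, over extension fields, or carry multiplicity).


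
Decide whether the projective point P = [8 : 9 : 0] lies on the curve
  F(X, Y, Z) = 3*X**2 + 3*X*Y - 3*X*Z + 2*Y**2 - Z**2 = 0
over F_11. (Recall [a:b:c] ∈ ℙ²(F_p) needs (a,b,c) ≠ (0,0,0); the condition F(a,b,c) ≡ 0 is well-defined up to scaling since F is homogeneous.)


F(8,9,0) ≡ 9 (mod 11); P is NOT on the curve.

Evaluate F(8, 9, 0) term-by-term (mod 11).
  3*X**2 ↦ 3·64·1·1 = 192
  3*X*Y ↦ 3·8·9·1 = 216
  -3*X*Z ↦ -3·8·1·0 = 0
  2*Y**2 ↦ 2·1·81·1 = 162
  -Z**2 ↦ -1·1·1·0 = 0
Sum: F(8, 9, 0) = (192) + (216) + (0) + (162) + (0) = 570.
Reducing mod 11: 570 ≡ 9 (mod 11).
Since F(a, b, c) ≡ 9 ≠ 0 (mod 11), P does NOT lie on the curve.


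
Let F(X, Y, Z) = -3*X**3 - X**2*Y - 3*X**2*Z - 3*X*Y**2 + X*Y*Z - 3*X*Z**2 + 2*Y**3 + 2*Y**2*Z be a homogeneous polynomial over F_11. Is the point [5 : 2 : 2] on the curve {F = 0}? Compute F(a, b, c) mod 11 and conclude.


F(5,2,2) ≡ 6 (mod 11); P is NOT on the curve.

Evaluate F(5, 2, 2) term-by-term (mod 11).
  -3*X**3 ↦ -3·125·1·1 = -375
  -X**2*Y ↦ -1·25·2·1 = -50
  -3*X**2*Z ↦ -3·25·1·2 = -150
  -3*X*Y**2 ↦ -3·5·4·1 = -60
  X*Y*Z ↦ 1·5·2·2 = 20
  -3*X*Z**2 ↦ -3·5·1·4 = -60
  2*Y**3 ↦ 2·1·8·1 = 16
  2*Y**2*Z ↦ 2·1·4·2 = 16
Sum: F(5, 2, 2) = (-375) + (-50) + (-150) + (-60) + (20) + (-60) + (16) + (16) = -643.
Reducing mod 11: -643 ≡ 6 (mod 11).
Since F(a, b, c) ≡ 6 ≠ 0 (mod 11), P does NOT lie on the curve.


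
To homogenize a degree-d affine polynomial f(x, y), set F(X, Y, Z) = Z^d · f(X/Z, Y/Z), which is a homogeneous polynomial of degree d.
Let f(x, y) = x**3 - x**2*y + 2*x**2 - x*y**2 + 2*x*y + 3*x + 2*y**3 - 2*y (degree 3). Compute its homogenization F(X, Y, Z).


F(X, Y, Z) = X**3 - X**2*Y + 2*X**2*Z - X*Y**2 + 2*X*Y*Z + 3*X*Z**2 + 2*Y**3 - 2*Y*Z**2

deg(f) = 3.
Substitute x = X/Z, y = Y/Z into f, then multiply by Z^3.
  monomial 1·x^3·y^0 ↦ 1·X^3·Y^0·Z^0.
  monomial -1·x^2·y^1 ↦ -1·X^2·Y^1·Z^0.
  monomial 2·x^2·y^0 ↦ 2·X^2·Y^0·Z^1.
  monomial -1·x^1·y^2 ↦ -1·X^1·Y^2·Z^0.
  monomial 2·x^1·y^1 ↦ 2·X^1·Y^1·Z^1.
  monomial 3·x^1·y^0 ↦ 3·X^1·Y^0·Z^2.
  monomial 2·x^0·y^3 ↦ 2·X^0·Y^3·Z^0.
  monomial -2·x^0·y^1 ↦ -2·X^0·Y^1·Z^2.
Collecting: F(X, Y, Z) = X**3 - X**2*Y + 2*X**2*Z - X*Y**2 + 2*X*Y*Z + 3*X*Z**2 + 2*Y**3 - 2*Y*Z**2.


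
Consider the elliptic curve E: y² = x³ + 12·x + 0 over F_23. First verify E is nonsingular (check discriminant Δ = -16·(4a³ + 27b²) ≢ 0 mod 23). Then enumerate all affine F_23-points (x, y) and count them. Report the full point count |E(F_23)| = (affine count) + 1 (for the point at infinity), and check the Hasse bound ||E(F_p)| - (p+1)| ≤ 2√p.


Affine points = {(0, 0), (1, 6), (1, 17), (2, 3), (2, 20), (5, 1), (5, 22), (6, 9), (6, 14), (7, 6), (7, 17), (9, 3), (9, 20), (10, 4), (10, 19), (12, 3), (12, 20), (15, 6), (15, 17), (19, 7), (19, 16), (20, 11), (20, 12)}; affine count = 23; |E(F_23)| = 24.

Discriminant check: Δ ∝ 4a³ + 27b² = 4·12³ + 27·0² = 4·1728 + 27·0 ≡ 12 (mod 23). Nonzero ⇒ E is nonsingular.
For each x ∈ F_23, compute rhs = x³ + 12·x + 0 mod 23, then count y ∈ F_23 with y² ≡ rhs.
  x = 0: rhs = 0, matching y values: 0 (1 points).
  x = 1: rhs = 13, matching y values: 6, 17 (2 points).
  x = 2: rhs = 9, matching y values: 3, 20 (2 points).
  x = 3: rhs = 17, matching y values: none (0 points).
  x = 4: rhs = 20, matching y values: none (0 points).
  x = 5: rhs = 1, matching y values: 1, 22 (2 points).
  x = 6: rhs = 12, matching y values: 9, 14 (2 points).
  x = 7: rhs = 13, matching y values: 6, 17 (2 points).
  x = 8: rhs = 10, matching y values: none (0 points).
  x = 9: rhs = 9, matching y values: 3, 20 (2 points).
  x = 10: rhs = 16, matching y values: 4, 19 (2 points).
  x = 11: rhs = 14, matching y values: none (0 points).
  x = 12: rhs = 9, matching y values: 3, 20 (2 points).
  x = 13: rhs = 7, matching y values: none (0 points).
  x = 14: rhs = 14, matching y values: none (0 points).
  x = 15: rhs = 13, matching y values: 6, 17 (2 points).
  x = 16: rhs = 10, matching y values: none (0 points).
  x = 17: rhs = 11, matching y values: none (0 points).
  x = 18: rhs = 22, matching y values: none (0 points).
  x = 19: rhs = 3, matching y values: 7, 16 (2 points).
  x = 20: rhs = 6, matching y values: 11, 12 (2 points).
  x = 21: rhs = 14, matching y values: none (0 points).
  x = 22: rhs = 10, matching y values: none (0 points).
Total affine count: 23.
Full point count |E(F_23)| = 23 + 1 = 24.
Hasse bound: |24 − (23+1)| = |0| = 0 ≤ 2√23 ≈ 9.5917 ✓.


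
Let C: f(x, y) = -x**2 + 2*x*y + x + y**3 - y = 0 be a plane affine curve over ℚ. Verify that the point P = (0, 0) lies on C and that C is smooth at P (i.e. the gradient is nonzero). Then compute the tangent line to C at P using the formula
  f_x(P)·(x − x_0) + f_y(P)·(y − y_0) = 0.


Tangent line at P: x - y = 0.

Step 1: f(0, 0) = 0, so P lies on C.
Step 2: partial derivatives
  f_x(x, y) = -2*x + 2*y + 1, f_y(x, y) = 2*x + 3*y**2 - 1.
  f_x(P) = 1, f_y(P) = -1 (gradient nonzero, so P is smooth).
Step 3: tangent line at P: 1·(x − 0) + -1·(y − 0) = 0.
Expanding: x - y = 0.


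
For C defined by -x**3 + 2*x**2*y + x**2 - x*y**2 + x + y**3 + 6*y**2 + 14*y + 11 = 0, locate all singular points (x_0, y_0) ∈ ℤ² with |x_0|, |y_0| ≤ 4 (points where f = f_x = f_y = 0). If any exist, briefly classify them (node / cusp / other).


Singular points: {(-1, -2)}; classification: cusp.

Compute partial derivatives:
  f_x = -3*x**2 + 4*x*y + 2*x - y**2 + 1.
  f_y = 2*x**2 - 2*x*y + 3*y**2 + 12*y + 14.
Scan x_0 ∈ {−4, ..., 4}. For each x_0, f_y(x_0, y) is a polynomial in y; find its integer roots y ∈ {−4, ..., 4}, then test f_x and f at those candidates.
  x = -4: f_y(-4, y) = 3*y**2 + 20*y + 46; no integer root y with |y| ≤ 4.
  x = -3: f_y(-3, y) = 3*y**2 + 18*y + 32; no integer root y with |y| ≤ 4.
  x = -2: f_y(-2, y) = 3*y**2 + 16*y + 22; no integer root y with |y| ≤ 4.
  x = -1: f_y(-1, y) = 3*y**2 + 14*y + 16; vanishes at y ∈ {-2}. (-1, -2): f_x = 0, f = 0 — SINGULAR.
  x = 0: f_y(0, y) = 3*y**2 + 12*y + 14; no integer root y with |y| ≤ 4.
  x = 1: f_y(1, y) = 3*y**2 + 10*y + 16; no integer root y with |y| ≤ 4.
  x = 2: f_y(2, y) = 3*y**2 + 8*y + 22; no integer root y with |y| ≤ 4.
  x = 3: f_y(3, y) = 3*y**2 + 6*y + 32; no integer root y with |y| ≤ 4.
  x = 4: f_y(4, y) = 3*y**2 + 4*y + 46; no integer root y with |y| ≤ 4.
Only singular point on the grid: (-1, -2).
Classify: substitute x = -1 + u, y = -2 + v and expand: f = -u**3 + 2*u**2*v - u*v**2 + v**3 + v**2.
No constant or linear terms (consistent with a singular point). Quadratic part: v**2. Cubic part: -u**3 + 2*u**2*v - u*v**2 + v**3.
The quadratic part v**2 is a perfect square, so there is a single (double) tangent line v = 0, i.e. y = -2. Restricting the cubic part to that line (v = 0) leaves -u**3 ≠ 0, so f is not divisible by v and the branch is v² ≈ u**3 to lowest order — this is a cusp.
Classification: cusp.


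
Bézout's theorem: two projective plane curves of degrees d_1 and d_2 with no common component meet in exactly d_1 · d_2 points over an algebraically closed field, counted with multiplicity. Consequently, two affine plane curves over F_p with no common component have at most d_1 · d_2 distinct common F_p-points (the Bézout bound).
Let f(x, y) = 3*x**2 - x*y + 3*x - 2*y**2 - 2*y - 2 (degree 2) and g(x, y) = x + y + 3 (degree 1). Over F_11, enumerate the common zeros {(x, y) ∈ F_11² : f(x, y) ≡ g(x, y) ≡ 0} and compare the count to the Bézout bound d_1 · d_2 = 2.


Common zeros: ∅; count = 0; Bézout bound = 2.

deg(f) = 2, deg(g) = 1, so Bézout bound = 2.
Scan x ∈ F_11. For each x, list the y ∈ F_11 with f(x, y) ≡ 0 and those with g(x, y) ≡ 0 (mod 11); the common zeros in that column are the intersection.
  x = 0: f ≡ 0 at y ∈ ∅; g ≡ 0 at y ∈ {8}; common: ∅.
  x = 1: f ≡ 0 at y ∈ ∅; g ≡ 0 at y ∈ {7}; common: ∅.
  x = 2: f ≡ 0 at y ∈ {2, 7}; g ≡ 0 at y ∈ {6}; common: ∅.
  x = 3: f ≡ 0 at y ∈ {7}; g ≡ 0 at y ∈ {5}; common: ∅.
  x = 4: f ≡ 0 at y ∈ {3, 5}; g ≡ 0 at y ∈ {4}; common: ∅.
  x = 5: f ≡ 0 at y ∈ {0, 2}; g ≡ 0 at y ∈ {3}; common: ∅.
  x = 6: f ≡ 0 at y ∈ {9}; g ≡ 0 at y ∈ {2}; common: ∅.
  x = 7: f ≡ 0 at y ∈ {3, 9}; g ≡ 0 at y ∈ {1}; common: ∅.
  x = 8: f ≡ 0 at y ∈ ∅; g ≡ 0 at y ∈ {0}; common: ∅.
  x = 9: f ≡ 0 at y ∈ ∅; g ≡ 0 at y ∈ {10}; common: ∅.
  x = 10: f ≡ 0 at y ∈ ∅; g ≡ 0 at y ∈ {9}; common: ∅.
Collecting: common zeros = ∅, so the count is 0.
Comparison with the Bézout bound: 0 ≤ 2 = deg(f)·deg(g), as expected for curves with no common component (the affine F_11-count falls short of the bound because intersections may lie at infinity, over extension fields, or carry multiplicity).


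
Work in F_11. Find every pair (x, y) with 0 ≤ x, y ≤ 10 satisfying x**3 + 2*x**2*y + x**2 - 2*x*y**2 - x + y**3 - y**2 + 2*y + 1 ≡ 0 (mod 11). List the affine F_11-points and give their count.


Affine F_11-points: {(2, 0), (3, 4), (4, 0), (4, 10), (5, 4), (10, 2)}; count = 6.

For each of the 121 pairs (x, y) ∈ F_11², evaluate f(x, y) mod 11. Record the zeros.
  x = 0: [0↦1, 1↦3, 2↦9, 3↦3, 4↦2, 5↦1, 6↦6, 7↦1, 8↦3, 9↦7, 10↦8]  zeros at y ∈ ∅
  x = 1: [0↦2, 1↦4, 2↦6, 3↦3, 4↦1, 5↦6, 6↦2, 7↦6, 8↦2, 9↦7, 10↦5]  zeros at y ∈ ∅
  x = 2: [0↦0, 1↦6, 2↦8, 3↦1, 4↦2, 5↦6, 6↦8, 7↦3, 8↦8, 9↦7, 10↦6]  zeros at y ∈ {0}
  x = 3: [0↦1, 1↦4, 2↦10, 3↦3, 4↦0, 5↦7, 6↦8, 7↦9, 8↦5, 9↦2, 10↦6]  zeros at y ∈ {4}
  x = 4: [0↦0, 1↦4, 2↦7, 3↦4, 4↦1, 5↦4, 6↦8, 7↦8, 8↦10, 9↦9, 10↦0]  zeros at y ∈ {0, 10}
  x = 5: [0↦3, 1↦1, 2↦5, 3↦10, 4↦0, 5↦3, 6↦3, 7↦6, 8↦7, 9↦1, 10↦5]  zeros at y ∈ {4}
  x = 6: [0↦5, 1↦1, 2↦10, 3↦5, 4↦3, 5↦10, 6↦10, 7↦9, 8↦2, 9↦6, 10↦5]  zeros at y ∈ ∅
  x = 7: [0↦1, 1↦10, 2↦6, 3↦6, 4↦5, 5↦9, 6↦2, 7↦1, 8↦1, 9↦8, 10↦6]  zeros at y ∈ ∅
  x = 8: [0↦8, 1↦1, 2↦10, 3↦8, 4↦1, 5↦6, 6↦7, 7↦10, 8↦10, 9↦2, 10↦3]  zeros at y ∈ ∅
  x = 9: [0↦10, 1↦2, 2↦6, 3↦6, 4↦8, 5↦7, 6↦9, 7↦9, 8↦2, 9↦5, 10↦2]  zeros at y ∈ ∅
  x = 10: [0↦2, 1↦8, 2↦0, 3↦6, 4↦10, 5↦7, 6↦3, 7↦4, 8↦5, 9↦1, 10↦9]  zeros at y ∈ {2}
Collecting zeros: affine points = {(2, 0), (3, 4), (4, 0), (4, 10), (5, 4), (10, 2)}.
Total count |C(F_11)_aff| = 6.


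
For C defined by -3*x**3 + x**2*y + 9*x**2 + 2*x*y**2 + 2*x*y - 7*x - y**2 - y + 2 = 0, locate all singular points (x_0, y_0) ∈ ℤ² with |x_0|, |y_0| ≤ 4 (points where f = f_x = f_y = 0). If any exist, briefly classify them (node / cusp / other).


Singular points: {(1, -1)}; classification: node.

Compute partial derivatives:
  f_x = -9*x**2 + 2*x*y + 18*x + 2*y**2 + 2*y - 7.
  f_y = x**2 + 4*x*y + 2*x - 2*y - 1.
Scan x_0 ∈ {−4, ..., 4}. For each x_0, f_y(x_0, y) is a polynomial in y; find its integer roots y ∈ {−4, ..., 4}, then test f_x and f at those candidates.
  x = -4: f_y(-4, y) = 7 - 18*y; no integer root y with |y| ≤ 4.
  x = -3: f_y(-3, y) = 2 - 14*y; no integer root y with |y| ≤ 4.
  x = -2: f_y(-2, y) = -10*y - 1; no integer root y with |y| ≤ 4.
  x = -1: f_y(-1, y) = -6*y - 2; no integer root y with |y| ≤ 4.
  x = 0: f_y(0, y) = -2*y - 1; no integer root y with |y| ≤ 4.
  x = 1: f_y(1, y) = 2*y + 2; vanishes at y ∈ {-1}. (1, -1): f_x = 0, f = 0 — SINGULAR.
  x = 2: f_y(2, y) = 6*y + 7; no integer root y with |y| ≤ 4.
  x = 3: f_y(3, y) = 10*y + 14; no integer root y with |y| ≤ 4.
  x = 4: f_y(4, y) = 14*y + 23; no integer root y with |y| ≤ 4.
Only singular point on the grid: (1, -1).
Classify: substitute x = 1 + u, y = -1 + v and expand: f = -3*u**3 + u**2*v - u**2 + 2*u*v**2 + v**2.
No constant or linear terms (consistent with a singular point). Quadratic part: -u**2 + v**2. Cubic part: -3*u**3 + u**2*v + 2*u*v**2.
The quadratic part v**2 - u**2 = (v − u)(v + u) splits into two distinct linear factors, so there are two distinct tangent lines y − -1 = ±(x − 1) — this is a node (ordinary double point).
Classification: node.


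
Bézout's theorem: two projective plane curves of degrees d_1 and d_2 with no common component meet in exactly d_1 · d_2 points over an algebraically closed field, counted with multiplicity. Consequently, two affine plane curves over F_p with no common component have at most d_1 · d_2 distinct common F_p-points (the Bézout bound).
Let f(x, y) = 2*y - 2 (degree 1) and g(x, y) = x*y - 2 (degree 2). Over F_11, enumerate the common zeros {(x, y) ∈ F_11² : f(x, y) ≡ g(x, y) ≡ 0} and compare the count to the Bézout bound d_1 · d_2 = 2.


Common zeros: {(2, 1)}; count = 1; Bézout bound = 2.

deg(f) = 1, deg(g) = 2, so Bézout bound = 2.
Scan x ∈ F_11. For each x, list the y ∈ F_11 with f(x, y) ≡ 0 and those with g(x, y) ≡ 0 (mod 11); the common zeros in that column are the intersection.
  x = 0: f ≡ 0 at y ∈ {1}; g ≡ 0 at y ∈ ∅; common: ∅.
  x = 1: f ≡ 0 at y ∈ {1}; g ≡ 0 at y ∈ {2}; common: ∅.
  x = 2: f ≡ 0 at y ∈ {1}; g ≡ 0 at y ∈ {1}; common: {1}.
  x = 3: f ≡ 0 at y ∈ {1}; g ≡ 0 at y ∈ {8}; common: ∅.
  x = 4: f ≡ 0 at y ∈ {1}; g ≡ 0 at y ∈ {6}; common: ∅.
  x = 5: f ≡ 0 at y ∈ {1}; g ≡ 0 at y ∈ {7}; common: ∅.
  x = 6: f ≡ 0 at y ∈ {1}; g ≡ 0 at y ∈ {4}; common: ∅.
  x = 7: f ≡ 0 at y ∈ {1}; g ≡ 0 at y ∈ {5}; common: ∅.
  x = 8: f ≡ 0 at y ∈ {1}; g ≡ 0 at y ∈ {3}; common: ∅.
  x = 9: f ≡ 0 at y ∈ {1}; g ≡ 0 at y ∈ {10}; common: ∅.
  x = 10: f ≡ 0 at y ∈ {1}; g ≡ 0 at y ∈ {9}; common: ∅.
Collecting: common zeros = {(2, 1)}, so the count is 1.
Comparison with the Bézout bound: 1 ≤ 2 = deg(f)·deg(g), as expected for curves with no common component (the affine F_11-count falls short of the bound because intersections may lie at infinity, over extension fields, or carry multiplicity).


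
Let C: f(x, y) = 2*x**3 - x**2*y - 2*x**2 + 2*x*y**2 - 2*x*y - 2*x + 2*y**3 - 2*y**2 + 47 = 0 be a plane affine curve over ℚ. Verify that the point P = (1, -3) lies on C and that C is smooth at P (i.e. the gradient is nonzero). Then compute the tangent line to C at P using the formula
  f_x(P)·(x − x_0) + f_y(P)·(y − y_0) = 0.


Tangent line at P: 30*x + 51*y + 123 = 0.

Step 1: f(1, -3) = 0, so P lies on C.
Step 2: partial derivatives
  f_x(x, y) = 6*x**2 - 2*x*y - 4*x + 2*y**2 - 2*y - 2, f_y(x, y) = -x**2 + 4*x*y - 2*x + 6*y**2 - 4*y.
  f_x(P) = 30, f_y(P) = 51 (gradient nonzero, so P is smooth).
Step 3: tangent line at P: 30·(x − 1) + 51·(y − -3) = 0.
Expanding: 30*x + 51*y + 123 = 0.


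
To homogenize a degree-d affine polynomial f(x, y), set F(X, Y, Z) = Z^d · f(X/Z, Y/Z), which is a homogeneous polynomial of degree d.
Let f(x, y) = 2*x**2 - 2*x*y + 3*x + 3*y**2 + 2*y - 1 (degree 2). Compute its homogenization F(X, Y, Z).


F(X, Y, Z) = 2*X**2 - 2*X*Y + 3*X*Z + 3*Y**2 + 2*Y*Z - Z**2

deg(f) = 2.
Substitute x = X/Z, y = Y/Z into f, then multiply by Z^2.
  monomial 2·x^2·y^0 ↦ 2·X^2·Y^0·Z^0.
  monomial -2·x^1·y^1 ↦ -2·X^1·Y^1·Z^0.
  monomial 3·x^1·y^0 ↦ 3·X^1·Y^0·Z^1.
  monomial 3·x^0·y^2 ↦ 3·X^0·Y^2·Z^0.
  monomial 2·x^0·y^1 ↦ 2·X^0·Y^1·Z^1.
  monomial -1·x^0·y^0 ↦ -1·X^0·Y^0·Z^2.
Collecting: F(X, Y, Z) = 2*X**2 - 2*X*Y + 3*X*Z + 3*Y**2 + 2*Y*Z - Z**2.


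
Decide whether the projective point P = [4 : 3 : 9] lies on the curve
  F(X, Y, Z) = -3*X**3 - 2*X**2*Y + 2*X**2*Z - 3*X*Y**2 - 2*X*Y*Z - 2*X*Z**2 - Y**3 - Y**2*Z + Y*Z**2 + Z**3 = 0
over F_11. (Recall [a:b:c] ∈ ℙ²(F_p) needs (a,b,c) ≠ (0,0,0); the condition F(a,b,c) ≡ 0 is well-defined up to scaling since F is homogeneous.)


F(4,3,9) ≡ 2 (mod 11); P is NOT on the curve.

Evaluate F(4, 3, 9) term-by-term (mod 11).
  -3*X**3 ↦ -3·64·1·1 = -192
  -2*X**2*Y ↦ -2·16·3·1 = -96
  2*X**2*Z ↦ 2·16·1·9 = 288
  -3*X*Y**2 ↦ -3·4·9·1 = -108
  -2*X*Y*Z ↦ -2·4·3·9 = -216
  -2*X*Z**2 ↦ -2·4·1·81 = -648
  -Y**3 ↦ -1·1·27·1 = -27
  -Y**2*Z ↦ -1·1·9·9 = -81
  Y*Z**2 ↦ 1·1·3·81 = 243
  Z**3 ↦ 1·1·1·729 = 729
Sum: F(4, 3, 9) = (-192) + (-96) + (288) + (-108) + (-216) + (-648) + (-27) + (-81) + (243) + (729) = -108.
Reducing mod 11: -108 ≡ 2 (mod 11).
Since F(a, b, c) ≡ 2 ≠ 0 (mod 11), P does NOT lie on the curve.


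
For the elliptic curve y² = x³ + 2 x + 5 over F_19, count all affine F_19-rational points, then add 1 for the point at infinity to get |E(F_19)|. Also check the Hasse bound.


Affine points = {(0, 9), (0, 10), (2, 6), (2, 13), (3, 0), (4, 1), (4, 18), (5, 8), (5, 11), (6, 9), (6, 10), (7, 1), (7, 18), (8, 1), (8, 18), (9, 7), (9, 12), (11, 3), (11, 16), (12, 3), (12, 16), (13, 9), (13, 10), (15, 3), (15, 16)}; affine count = 25; |E(F_19)| = 26.

Discriminant check: Δ ∝ 4a³ + 27b² = 4·2³ + 27·5² = 4·8 + 27·25 ≡ 4 (mod 19). Nonzero ⇒ E is nonsingular.
For each x ∈ F_19, compute rhs = x³ + 2·x + 5 mod 19, then count y ∈ F_19 with y² ≡ rhs.
  x = 0: rhs = 5, matching y values: 9, 10 (2 points).
  x = 1: rhs = 8, matching y values: none (0 points).
  x = 2: rhs = 17, matching y values: 6, 13 (2 points).
  x = 3: rhs = 0, matching y values: 0 (1 points).
  x = 4: rhs = 1, matching y values: 1, 18 (2 points).
  x = 5: rhs = 7, matching y values: 8, 11 (2 points).
  x = 6: rhs = 5, matching y values: 9, 10 (2 points).
  x = 7: rhs = 1, matching y values: 1, 18 (2 points).
  x = 8: rhs = 1, matching y values: 1, 18 (2 points).
  x = 9: rhs = 11, matching y values: 7, 12 (2 points).
  x = 10: rhs = 18, matching y values: none (0 points).
  x = 11: rhs = 9, matching y values: 3, 16 (2 points).
  x = 12: rhs = 9, matching y values: 3, 16 (2 points).
  x = 13: rhs = 5, matching y values: 9, 10 (2 points).
  x = 14: rhs = 3, matching y values: none (0 points).
  x = 15: rhs = 9, matching y values: 3, 16 (2 points).
  x = 16: rhs = 10, matching y values: none (0 points).
  x = 17: rhs = 12, matching y values: none (0 points).
  x = 18: rhs = 2, matching y values: none (0 points).
Total affine count: 25.
Full point count |E(F_19)| = 25 + 1 = 26.
Hasse bound: |26 − (19+1)| = |6| = 6 ≤ 2√19 ≈ 8.7178 ✓.


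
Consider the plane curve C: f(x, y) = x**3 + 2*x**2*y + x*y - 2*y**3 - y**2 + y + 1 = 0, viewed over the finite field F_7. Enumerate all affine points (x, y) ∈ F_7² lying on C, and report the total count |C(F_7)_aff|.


Affine F_7-points: {(1, 3), (1, 4), (2, 3), (2, 4), (3, 0), (3, 4), (3, 6), (4, 2), (5, 0), (5, 3), (6, 0)}; count = 11.

For each of the 49 pairs (x, y) ∈ F_7², evaluate f(x, y) mod 7. Record the zeros.
  x = 0: [0↦1, 1↦6, 2↦4, 3↦4, 4↦1, 5↦4, 6↦1]  zeros at y ∈ ∅
  x = 1: [0↦2, 1↦3, 2↦4, 3↦0, 4↦0, 5↦6, 6↦6]  zeros at y ∈ {3, 4}
  x = 2: [0↦2, 1↦3, 2↦4, 3↦0, 4↦0, 5↦6, 6↦6]  zeros at y ∈ {3, 4}
  x = 3: [0↦0, 1↦5, 2↦3, 3↦3, 4↦0, 5↦3, 6↦0]  zeros at y ∈ {0, 4, 6}
  x = 4: [0↦2, 1↦1, 2↦0, 3↦1, 4↦6, 5↦3, 6↦1]  zeros at y ∈ {2}
  x = 5: [0↦0, 1↦4, 2↦1, 3↦0, 4↦3, 5↦5, 6↦1]  zeros at y ∈ {0, 3}
  x = 6: [0↦0, 1↦6, 2↦5, 3↦6, 4↦4, 5↦1, 6↦6]  zeros at y ∈ {0}
Collecting zeros: affine points = {(1, 3), (1, 4), (2, 3), (2, 4), (3, 0), (3, 4), (3, 6), (4, 2), (5, 0), (5, 3), (6, 0)}.
Total count |C(F_7)_aff| = 11.


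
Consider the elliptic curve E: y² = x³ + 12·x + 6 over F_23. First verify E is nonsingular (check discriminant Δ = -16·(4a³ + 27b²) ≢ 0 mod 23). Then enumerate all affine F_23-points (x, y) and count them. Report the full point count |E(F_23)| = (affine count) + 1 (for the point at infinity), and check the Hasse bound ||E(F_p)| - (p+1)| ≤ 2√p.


Affine points = {(0, 11), (0, 12), (3, 0), (4, 7), (4, 16), (6, 8), (6, 15), (8, 4), (8, 19), (13, 6), (13, 17), (16, 4), (16, 19), (19, 3), (19, 20), (20, 9), (20, 14), (22, 4), (22, 19)}; affine count = 19; |E(F_23)| = 20.

Discriminant check: Δ ∝ 4a³ + 27b² = 4·12³ + 27·6² = 4·1728 + 27·36 ≡ 18 (mod 23). Nonzero ⇒ E is nonsingular.
For each x ∈ F_23, compute rhs = x³ + 12·x + 6 mod 23, then count y ∈ F_23 with y² ≡ rhs.
  x = 0: rhs = 6, matching y values: 11, 12 (2 points).
  x = 1: rhs = 19, matching y values: none (0 points).
  x = 2: rhs = 15, matching y values: none (0 points).
  x = 3: rhs = 0, matching y values: 0 (1 points).
  x = 4: rhs = 3, matching y values: 7, 16 (2 points).
  x = 5: rhs = 7, matching y values: none (0 points).
  x = 6: rhs = 18, matching y values: 8, 15 (2 points).
  x = 7: rhs = 19, matching y values: none (0 points).
  x = 8: rhs = 16, matching y values: 4, 19 (2 points).
  x = 9: rhs = 15, matching y values: none (0 points).
  x = 10: rhs = 22, matching y values: none (0 points).
  x = 11: rhs = 20, matching y values: none (0 points).
  x = 12: rhs = 15, matching y values: none (0 points).
  x = 13: rhs = 13, matching y values: 6, 17 (2 points).
  x = 14: rhs = 20, matching y values: none (0 points).
  x = 15: rhs = 19, matching y values: none (0 points).
  x = 16: rhs = 16, matching y values: 4, 19 (2 points).
  x = 17: rhs = 17, matching y values: none (0 points).
  x = 18: rhs = 5, matching y values: none (0 points).
  x = 19: rhs = 9, matching y values: 3, 20 (2 points).
  x = 20: rhs = 12, matching y values: 9, 14 (2 points).
  x = 21: rhs = 20, matching y values: none (0 points).
  x = 22: rhs = 16, matching y values: 4, 19 (2 points).
Total affine count: 19.
Full point count |E(F_23)| = 19 + 1 = 20.
Hasse bound: |20 − (23+1)| = |-4| = 4 ≤ 2√23 ≈ 9.5917 ✓.


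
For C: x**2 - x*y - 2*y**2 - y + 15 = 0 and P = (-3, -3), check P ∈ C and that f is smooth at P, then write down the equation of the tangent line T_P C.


Tangent line at P: -3*x + 14*y + 33 = 0.

Step 1: f(-3, -3) = 0, so P lies on C.
Step 2: partial derivatives
  f_x(x, y) = 2*x - y, f_y(x, y) = -x - 4*y - 1.
  f_x(P) = -3, f_y(P) = 14 (gradient nonzero, so P is smooth).
Step 3: tangent line at P: -3·(x − -3) + 14·(y − -3) = 0.
Expanding: -3*x + 14*y + 33 = 0.


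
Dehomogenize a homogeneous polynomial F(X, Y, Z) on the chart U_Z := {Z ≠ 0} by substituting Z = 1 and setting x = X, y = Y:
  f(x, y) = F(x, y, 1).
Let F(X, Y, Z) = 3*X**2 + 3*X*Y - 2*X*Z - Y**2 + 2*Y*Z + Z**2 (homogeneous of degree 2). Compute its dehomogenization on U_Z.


f(x, y) = 3*x**2 + 3*x*y - 2*x - y**2 + 2*y + 1

On U_Z we set Z = 1. Each monomial c·X^i·Y^j·Z^k in F becomes c·x^i·y^j·1^k = c·x^i·y^j.
Substituting Z = 1: F(X, Y, 1) = 3*x**2 + 3*x*y - 2*x - y**2 + 2*y + 1.
Note: deg(f) ≤ deg(F) = 2; strict inequality happens when F is divisible by Z (lost terms).


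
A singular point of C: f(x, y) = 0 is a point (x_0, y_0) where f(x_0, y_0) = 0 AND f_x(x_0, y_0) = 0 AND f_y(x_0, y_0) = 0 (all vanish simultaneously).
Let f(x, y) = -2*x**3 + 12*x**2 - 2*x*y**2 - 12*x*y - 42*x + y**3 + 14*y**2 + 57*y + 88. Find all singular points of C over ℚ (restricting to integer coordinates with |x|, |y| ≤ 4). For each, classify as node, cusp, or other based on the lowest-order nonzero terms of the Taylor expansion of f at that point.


Singular points: {(2, -3)}; classification: cusp.

Compute partial derivatives:
  f_x = -6*x**2 + 24*x - 2*y**2 - 12*y - 42.
  f_y = -4*x*y - 12*x + 3*y**2 + 28*y + 57.
Scan x_0 ∈ {−4, ..., 4}. For each x_0, f_y(x_0, y) is a polynomial in y; find its integer roots y ∈ {−4, ..., 4}, then test f_x and f at those candidates.
  x = -4: f_y(-4, y) = 3*y**2 + 44*y + 105; vanishes at y ∈ {-3}. (-4, -3): f_x = -216 ≠ 0.
  x = -3: f_y(-3, y) = 3*y**2 + 40*y + 93; vanishes at y ∈ {-3}. (-3, -3): f_x = -150 ≠ 0.
  x = -2: f_y(-2, y) = 3*y**2 + 36*y + 81; vanishes at y ∈ {-3}. (-2, -3): f_x = -96 ≠ 0.
  x = -1: f_y(-1, y) = 3*y**2 + 32*y + 69; vanishes at y ∈ {-3}. (-1, -3): f_x = -54 ≠ 0.
  x = 0: f_y(0, y) = 3*y**2 + 28*y + 57; vanishes at y ∈ {-3}. (0, -3): f_x = -24 ≠ 0.
  x = 1: f_y(1, y) = 3*y**2 + 24*y + 45; vanishes at y ∈ {-3}. (1, -3): f_x = -6 ≠ 0.
  x = 2: f_y(2, y) = 3*y**2 + 20*y + 33; vanishes at y ∈ {-3}. (2, -3): f_x = 0, f = 0 — SINGULAR.
  x = 3: f_y(3, y) = 3*y**2 + 16*y + 21; vanishes at y ∈ {-3}. (3, -3): f_x = -6 ≠ 0.
  x = 4: f_y(4, y) = 3*y**2 + 12*y + 9; vanishes at y ∈ {-3, -1}. (4, -3): f_x = -24 ≠ 0; (4, -1): f_x = -32 ≠ 0.
Only singular point on the grid: (2, -3).
Classify: substitute x = 2 + u, y = -3 + v and expand: f = -2*u**3 - 2*u*v**2 + v**3 + v**2.
No constant or linear terms (consistent with a singular point). Quadratic part: v**2. Cubic part: -2*u**3 - 2*u*v**2 + v**3.
The quadratic part v**2 is a perfect square, so there is a single (double) tangent line v = 0, i.e. y = -3. Restricting the cubic part to that line (v = 0) leaves -2*u**3 ≠ 0, so f is not divisible by v and the branch is v² ≈ 2*u**3 to lowest order — this is a cusp.
Classification: cusp.


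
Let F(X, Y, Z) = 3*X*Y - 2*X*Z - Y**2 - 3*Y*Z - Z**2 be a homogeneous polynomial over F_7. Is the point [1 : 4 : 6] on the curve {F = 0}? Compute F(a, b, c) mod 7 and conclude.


F(1,4,6) ≡ 2 (mod 7); P is NOT on the curve.

Evaluate F(1, 4, 6) term-by-term (mod 7).
  3*X*Y ↦ 3·1·4·1 = 12
  -2*X*Z ↦ -2·1·1·6 = -12
  -Y**2 ↦ -1·1·16·1 = -16
  -3*Y*Z ↦ -3·1·4·6 = -72
  -Z**2 ↦ -1·1·1·36 = -36
Sum: F(1, 4, 6) = (12) + (-12) + (-16) + (-72) + (-36) = -124.
Reducing mod 7: -124 ≡ 2 (mod 7).
Since F(a, b, c) ≡ 2 ≠ 0 (mod 7), P does NOT lie on the curve.


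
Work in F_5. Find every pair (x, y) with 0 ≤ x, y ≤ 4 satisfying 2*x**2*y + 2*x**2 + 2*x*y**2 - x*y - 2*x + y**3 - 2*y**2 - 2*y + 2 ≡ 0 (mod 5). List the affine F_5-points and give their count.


Affine F_5-points: {(0, 3), (2, 2), (4, 2), (4, 3), (4, 4)}; count = 5.

For each of the 25 pairs (x, y) ∈ F_5², evaluate f(x, y) mod 5. Record the zeros.
  x = 0: [0↦2, 1↦4, 2↦3, 3↦0, 4↦1]  zeros at y ∈ {3}
  x = 1: [0↦2, 1↦2, 2↦3, 3↦1, 4↦2]  zeros at y ∈ ∅
  x = 2: [0↦1, 1↦3, 2↦0, 3↦3, 4↦3]  zeros at y ∈ {2}
  x = 3: [0↦4, 1↦2, 2↦4, 3↦1, 4↦4]  zeros at y ∈ ∅
  x = 4: [0↦1, 1↦4, 2↦0, 3↦0, 4↦0]  zeros at y ∈ {2, 3, 4}
Collecting zeros: affine points = {(0, 3), (2, 2), (4, 2), (4, 3), (4, 4)}.
Total count |C(F_5)_aff| = 5.


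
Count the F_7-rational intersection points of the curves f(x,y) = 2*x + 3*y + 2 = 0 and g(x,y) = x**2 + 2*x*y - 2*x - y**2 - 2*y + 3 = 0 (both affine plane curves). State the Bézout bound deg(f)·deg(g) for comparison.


Common zeros: {(0, 4)}; count = 1; Bézout bound = 2.

deg(f) = 1, deg(g) = 2, so Bézout bound = 2.
Scan x ∈ F_7. For each x, list the y ∈ F_7 with f(x, y) ≡ 0 and those with g(x, y) ≡ 0 (mod 7); the common zeros in that column are the intersection.
  x = 0: f ≡ 0 at y ∈ {4}; g ≡ 0 at y ∈ {1, 4}; common: {4}.
  x = 1: f ≡ 0 at y ∈ {1}; g ≡ 0 at y ∈ {3, 4}; common: ∅.
  x = 2: f ≡ 0 at y ∈ {5}; g ≡ 0 at y ∈ {3, 6}; common: ∅.
  x = 3: f ≡ 0 at y ∈ {2}; g ≡ 0 at y ∈ ∅; common: ∅.
  x = 4: f ≡ 0 at y ∈ {6}; g ≡ 0 at y ∈ ∅; common: ∅.
  x = 5: f ≡ 0 at y ∈ {3}; g ≡ 0 at y ∈ ∅; common: ∅.
  x = 6: f ≡ 0 at y ∈ {0}; g ≡ 0 at y ∈ ∅; common: ∅.
Collecting: common zeros = {(0, 4)}, so the count is 1.
Comparison with the Bézout bound: 1 ≤ 2 = deg(f)·deg(g), as expected for curves with no common component (the affine F_7-count falls short of the bound because intersections may lie at infinity, over extension fields, or carry multiplicity).


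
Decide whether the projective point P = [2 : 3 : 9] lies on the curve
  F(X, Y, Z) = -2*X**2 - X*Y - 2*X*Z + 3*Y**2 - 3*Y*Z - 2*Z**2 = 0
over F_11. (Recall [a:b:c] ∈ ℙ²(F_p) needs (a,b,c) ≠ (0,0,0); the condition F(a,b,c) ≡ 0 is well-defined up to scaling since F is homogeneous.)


F(2,3,9) ≡ 9 (mod 11); P is NOT on the curve.

Evaluate F(2, 3, 9) term-by-term (mod 11).
  -2*X**2 ↦ -2·4·1·1 = -8
  -X*Y ↦ -1·2·3·1 = -6
  -2*X*Z ↦ -2·2·1·9 = -36
  3*Y**2 ↦ 3·1·9·1 = 27
  -3*Y*Z ↦ -3·1·3·9 = -81
  -2*Z**2 ↦ -2·1·1·81 = -162
Sum: F(2, 3, 9) = (-8) + (-6) + (-36) + (27) + (-81) + (-162) = -266.
Reducing mod 11: -266 ≡ 9 (mod 11).
Since F(a, b, c) ≡ 9 ≠ 0 (mod 11), P does NOT lie on the curve.


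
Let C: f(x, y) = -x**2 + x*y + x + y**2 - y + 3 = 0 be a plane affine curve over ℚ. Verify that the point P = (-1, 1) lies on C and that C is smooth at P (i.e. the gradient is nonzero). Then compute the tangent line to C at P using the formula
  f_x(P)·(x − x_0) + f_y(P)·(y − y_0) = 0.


Tangent line at P: 4*x + 4 = 0.

Step 1: f(-1, 1) = 0, so P lies on C.
Step 2: partial derivatives
  f_x(x, y) = -2*x + y + 1, f_y(x, y) = x + 2*y - 1.
  f_x(P) = 4, f_y(P) = 0 (gradient nonzero, so P is smooth).
Step 3: tangent line at P: 4·(x − -1) + 0·(y − 1) = 0.
Expanding: 4*x + 4 = 0.


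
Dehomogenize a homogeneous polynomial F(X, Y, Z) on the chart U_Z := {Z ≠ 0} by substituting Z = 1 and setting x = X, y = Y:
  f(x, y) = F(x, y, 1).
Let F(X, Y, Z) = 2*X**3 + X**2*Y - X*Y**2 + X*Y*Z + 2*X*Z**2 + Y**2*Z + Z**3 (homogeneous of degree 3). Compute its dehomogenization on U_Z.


f(x, y) = 2*x**3 + x**2*y - x*y**2 + x*y + 2*x + y**2 + 1

On U_Z we set Z = 1. Each monomial c·X^i·Y^j·Z^k in F becomes c·x^i·y^j·1^k = c·x^i·y^j.
Substituting Z = 1: F(X, Y, 1) = 2*x**3 + x**2*y - x*y**2 + x*y + 2*x + y**2 + 1.
Note: deg(f) ≤ deg(F) = 3; strict inequality happens when F is divisible by Z (lost terms).


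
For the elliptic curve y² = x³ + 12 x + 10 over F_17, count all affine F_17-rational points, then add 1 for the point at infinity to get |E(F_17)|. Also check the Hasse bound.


Affine points = {(2, 5), (2, 12), (5, 5), (5, 12), (6, 3), (6, 14), (10, 5), (10, 12), (13, 0), (14, 7), (14, 10)}; affine count = 11; |E(F_17)| = 12.

Discriminant check: Δ ∝ 4a³ + 27b² = 4·12³ + 27·10² = 4·1728 + 27·100 ≡ 7 (mod 17). Nonzero ⇒ E is nonsingular.
For each x ∈ F_17, compute rhs = x³ + 12·x + 10 mod 17, then count y ∈ F_17 with y² ≡ rhs.
  x = 0: rhs = 10, matching y values: none (0 points).
  x = 1: rhs = 6, matching y values: none (0 points).
  x = 2: rhs = 8, matching y values: 5, 12 (2 points).
  x = 3: rhs = 5, matching y values: none (0 points).
  x = 4: rhs = 3, matching y values: none (0 points).
  x = 5: rhs = 8, matching y values: 5, 12 (2 points).
  x = 6: rhs = 9, matching y values: 3, 14 (2 points).
  x = 7: rhs = 12, matching y values: none (0 points).
  x = 8: rhs = 6, matching y values: none (0 points).
  x = 9: rhs = 14, matching y values: none (0 points).
  x = 10: rhs = 8, matching y values: 5, 12 (2 points).
  x = 11: rhs = 11, matching y values: none (0 points).
  x = 12: rhs = 12, matching y values: none (0 points).
  x = 13: rhs = 0, matching y values: 0 (1 points).
  x = 14: rhs = 15, matching y values: 7, 10 (2 points).
  x = 15: rhs = 12, matching y values: none (0 points).
  x = 16: rhs = 14, matching y values: none (0 points).
Total affine count: 11.
Full point count |E(F_17)| = 11 + 1 = 12.
Hasse bound: |12 − (17+1)| = |-6| = 6 ≤ 2√17 ≈ 8.2462 ✓.


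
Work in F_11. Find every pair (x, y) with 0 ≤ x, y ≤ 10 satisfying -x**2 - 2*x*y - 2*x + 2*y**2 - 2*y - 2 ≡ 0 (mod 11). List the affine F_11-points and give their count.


Affine F_11-points: {(0, 4), (0, 8), (1, 4), (1, 9), (4, 8), (5, 3), (8, 2), (8, 7), (9, 3), (9, 7)}; count = 10.

For each of the 121 pairs (x, y) ∈ F_11², evaluate f(x, y) mod 11. Record the zeros.
  x = 0: [0↦9, 1↦9, 2↦2, 3↦10, 4↦0, 5↦5, 6↦3, 7↦5, 8↦0, 9↦10, 10↦2]  zeros at y ∈ {4, 8}
  x = 1: [0↦6, 1↦4, 2↦6, 3↦1, 4↦0, 5↦3, 6↦10, 7↦10, 8↦3, 9↦0, 10↦1]  zeros at y ∈ {4, 9}
  x = 2: [0↦1, 1↦8, 2↦8, 3↦1, 4↦9, 5↦10, 6↦4, 7↦2, 8↦4, 9↦10, 10↦9]  zeros at y ∈ ∅
  x = 3: [0↦5, 1↦10, 2↦8, 3↦10, 4↦5, 5↦4, 6↦7, 7↦3, 8↦3, 9↦7, 10↦4]  zeros at y ∈ ∅
  x = 4: [0↦7, 1↦10, 2↦6, 3↦6, 4↦10, 5↦7, 6↦8, 7↦2, 8↦0, 9↦2, 10↦8]  zeros at y ∈ {8}
  x = 5: [0↦7, 1↦8, 2↦2, 3↦0, 4↦2, 5↦8, 6↦7, 7↦10, 8↦6, 9↦6, 10↦10]  zeros at y ∈ {3}
  x = 6: [0↦5, 1↦4, 2↦7, 3↦3, 4↦3, 5↦7, 6↦4, 7↦5, 8↦10, 9↦8, 10↦10]  zeros at y ∈ ∅
  x = 7: [0↦1, 1↦9, 2↦10, 3↦4, 4↦2, 5↦4, 6↦10, 7↦9, 8↦1, 9↦8, 10↦8]  zeros at y ∈ ∅
  x = 8: [0↦6, 1↦1, 2↦0, 3↦3, 4↦10, 5↦10, 6↦3, 7↦0, 8↦1, 9↦6, 10↦4]  zeros at y ∈ {2, 7}
  x = 9: [0↦9, 1↦2, 2↦10, 3↦0, 4↦5, 5↦3, 6↦5, 7↦0, 8↦10, 9↦2, 10↦9]  zeros at y ∈ {3, 7}
  x = 10: [0↦10, 1↦1, 2↦7, 3↦6, 4↦9, 5↦5, 6↦5, 7↦9, 8↦6, 9↦7, 10↦1]  zeros at y ∈ ∅
Collecting zeros: affine points = {(0, 4), (0, 8), (1, 4), (1, 9), (4, 8), (5, 3), (8, 2), (8, 7), (9, 3), (9, 7)}.
Total count |C(F_11)_aff| = 10.


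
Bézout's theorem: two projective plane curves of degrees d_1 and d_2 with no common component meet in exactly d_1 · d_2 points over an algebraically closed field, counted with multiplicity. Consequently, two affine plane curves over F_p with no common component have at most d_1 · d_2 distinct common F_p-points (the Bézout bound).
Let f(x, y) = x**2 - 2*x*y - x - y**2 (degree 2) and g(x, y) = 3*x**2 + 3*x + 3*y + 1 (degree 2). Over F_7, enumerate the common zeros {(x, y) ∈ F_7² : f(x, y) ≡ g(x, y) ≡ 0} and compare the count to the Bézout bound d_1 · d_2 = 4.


Common zeros: {(1, 0), (4, 3)}; count = 2; Bézout bound = 4.

deg(f) = 2, deg(g) = 2, so Bézout bound = 4.
Scan x ∈ F_7. For each x, list the y ∈ F_7 with f(x, y) ≡ 0 and those with g(x, y) ≡ 0 (mod 7); the common zeros in that column are the intersection.
  x = 0: f ≡ 0 at y ∈ {0}; g ≡ 0 at y ∈ {2}; common: ∅.
  x = 1: f ≡ 0 at y ∈ {0, 5}; g ≡ 0 at y ∈ {0}; common: {0}.
  x = 2: f ≡ 0 at y ∈ ∅; g ≡ 0 at y ∈ {3}; common: ∅.
  x = 3: f ≡ 0 at y ∈ {3, 5}; g ≡ 0 at y ∈ {4}; common: ∅.
  x = 4: f ≡ 0 at y ∈ {3}; g ≡ 0 at y ∈ {3}; common: {3}.
  x = 5: f ≡ 0 at y ∈ ∅; g ≡ 0 at y ∈ {0}; common: ∅.
  x = 6: f ≡ 0 at y ∈ ∅; g ≡ 0 at y ∈ {2}; common: ∅.
Collecting: common zeros = {(1, 0), (4, 3)}, so the count is 2.
Comparison with the Bézout bound: 2 ≤ 4 = deg(f)·deg(g), as expected for curves with no common component (the affine F_7-count falls short of the bound because intersections may lie at infinity, over extension fields, or carry multiplicity).


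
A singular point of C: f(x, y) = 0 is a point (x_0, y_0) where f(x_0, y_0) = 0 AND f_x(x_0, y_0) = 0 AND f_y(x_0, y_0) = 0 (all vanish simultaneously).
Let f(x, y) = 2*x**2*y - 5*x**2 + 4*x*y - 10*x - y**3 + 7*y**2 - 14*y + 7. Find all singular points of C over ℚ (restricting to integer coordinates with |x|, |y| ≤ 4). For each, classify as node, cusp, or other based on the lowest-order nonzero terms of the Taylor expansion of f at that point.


Singular points: {(-1, 2)}; classification: node.

Compute partial derivatives:
  f_x = 4*x*y - 10*x + 4*y - 10.
  f_y = 2*x**2 + 4*x - 3*y**2 + 14*y - 14.
Scan x_0 ∈ {−4, ..., 4}. For each x_0, f_y(x_0, y) is a polynomial in y; find its integer roots y ∈ {−4, ..., 4}, then test f_x and f at those candidates.
  x = -4: f_y(-4, y) = -3*y**2 + 14*y + 2; no integer root y with |y| ≤ 4.
  x = -3: f_y(-3, y) = -3*y**2 + 14*y - 8; vanishes at y ∈ {4}. (-3, 4): f_x = -12 ≠ 0.
  x = -2: f_y(-2, y) = -3*y**2 + 14*y - 14; no integer root y with |y| ≤ 4.
  x = -1: f_y(-1, y) = -3*y**2 + 14*y - 16; vanishes at y ∈ {2}. (-1, 2): f_x = 0, f = 0 — SINGULAR.
  x = 0: f_y(0, y) = -3*y**2 + 14*y - 14; no integer root y with |y| ≤ 4.
  x = 1: f_y(1, y) = -3*y**2 + 14*y - 8; vanishes at y ∈ {4}. (1, 4): f_x = 12 ≠ 0.
  x = 2: f_y(2, y) = -3*y**2 + 14*y + 2; no integer root y with |y| ≤ 4.
  x = 3: f_y(3, y) = -3*y**2 + 14*y + 16; no integer root y with |y| ≤ 4.
  x = 4: f_y(4, y) = -3*y**2 + 14*y + 34; no integer root y with |y| ≤ 4.
Only singular point on the grid: (-1, 2).
Classify: substitute x = -1 + u, y = 2 + v and expand: f = 2*u**2*v - u**2 - v**3 + v**2.
No constant or linear terms (consistent with a singular point). Quadratic part: -u**2 + v**2. Cubic part: 2*u**2*v - v**3.
The quadratic part v**2 - u**2 = (v − u)(v + u) splits into two distinct linear factors, so there are two distinct tangent lines y − 2 = ±(x − -1) — this is a node (ordinary double point).
Classification: node.
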